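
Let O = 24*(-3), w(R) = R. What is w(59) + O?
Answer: -13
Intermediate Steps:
O = -72
w(59) + O = 59 - 72 = -13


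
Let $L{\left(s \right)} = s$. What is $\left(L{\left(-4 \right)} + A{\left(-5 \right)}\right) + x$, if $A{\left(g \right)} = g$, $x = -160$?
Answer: $-169$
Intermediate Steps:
$\left(L{\left(-4 \right)} + A{\left(-5 \right)}\right) + x = \left(-4 - 5\right) - 160 = -9 - 160 = -169$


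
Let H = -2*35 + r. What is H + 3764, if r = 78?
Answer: 3772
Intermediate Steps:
H = 8 (H = -2*35 + 78 = -70 + 78 = 8)
H + 3764 = 8 + 3764 = 3772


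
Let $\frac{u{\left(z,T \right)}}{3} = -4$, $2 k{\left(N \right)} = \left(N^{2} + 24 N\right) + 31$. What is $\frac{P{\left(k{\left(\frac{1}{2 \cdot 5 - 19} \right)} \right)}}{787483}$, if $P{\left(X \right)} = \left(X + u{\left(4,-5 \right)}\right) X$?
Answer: $\frac{202048}{5166675963} \approx 3.9106 \cdot 10^{-5}$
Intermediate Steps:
$k{\left(N \right)} = \frac{31}{2} + \frac{N^{2}}{2} + 12 N$ ($k{\left(N \right)} = \frac{\left(N^{2} + 24 N\right) + 31}{2} = \frac{31 + N^{2} + 24 N}{2} = \frac{31}{2} + \frac{N^{2}}{2} + 12 N$)
$u{\left(z,T \right)} = -12$ ($u{\left(z,T \right)} = 3 \left(-4\right) = -12$)
$P{\left(X \right)} = X \left(-12 + X\right)$ ($P{\left(X \right)} = \left(X - 12\right) X = \left(-12 + X\right) X = X \left(-12 + X\right)$)
$\frac{P{\left(k{\left(\frac{1}{2 \cdot 5 - 19} \right)} \right)}}{787483} = \frac{\left(\frac{31}{2} + \frac{\left(\frac{1}{2 \cdot 5 - 19}\right)^{2}}{2} + \frac{12}{2 \cdot 5 - 19}\right) \left(-12 + \left(\frac{31}{2} + \frac{\left(\frac{1}{2 \cdot 5 - 19}\right)^{2}}{2} + \frac{12}{2 \cdot 5 - 19}\right)\right)}{787483} = \left(\frac{31}{2} + \frac{\left(\frac{1}{10 - 19}\right)^{2}}{2} + \frac{12}{10 - 19}\right) \left(-12 + \left(\frac{31}{2} + \frac{\left(\frac{1}{10 - 19}\right)^{2}}{2} + \frac{12}{10 - 19}\right)\right) \frac{1}{787483} = \left(\frac{31}{2} + \frac{\left(\frac{1}{-9}\right)^{2}}{2} + \frac{12}{-9}\right) \left(-12 + \left(\frac{31}{2} + \frac{\left(\frac{1}{-9}\right)^{2}}{2} + \frac{12}{-9}\right)\right) \frac{1}{787483} = \left(\frac{31}{2} + \frac{\left(- \frac{1}{9}\right)^{2}}{2} + 12 \left(- \frac{1}{9}\right)\right) \left(-12 + \left(\frac{31}{2} + \frac{\left(- \frac{1}{9}\right)^{2}}{2} + 12 \left(- \frac{1}{9}\right)\right)\right) \frac{1}{787483} = \left(\frac{31}{2} + \frac{1}{2} \cdot \frac{1}{81} - \frac{4}{3}\right) \left(-12 + \left(\frac{31}{2} + \frac{1}{2} \cdot \frac{1}{81} - \frac{4}{3}\right)\right) \frac{1}{787483} = \left(\frac{31}{2} + \frac{1}{162} - \frac{4}{3}\right) \left(-12 + \left(\frac{31}{2} + \frac{1}{162} - \frac{4}{3}\right)\right) \frac{1}{787483} = \frac{1148 \left(-12 + \frac{1148}{81}\right)}{81} \cdot \frac{1}{787483} = \frac{1148}{81} \cdot \frac{176}{81} \cdot \frac{1}{787483} = \frac{202048}{6561} \cdot \frac{1}{787483} = \frac{202048}{5166675963}$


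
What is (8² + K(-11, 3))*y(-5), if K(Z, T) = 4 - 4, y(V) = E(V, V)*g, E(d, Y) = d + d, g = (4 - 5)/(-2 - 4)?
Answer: -320/3 ≈ -106.67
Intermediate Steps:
g = ⅙ (g = -1/(-6) = -1*(-⅙) = ⅙ ≈ 0.16667)
E(d, Y) = 2*d
y(V) = V/3 (y(V) = (2*V)*(⅙) = V/3)
K(Z, T) = 0
(8² + K(-11, 3))*y(-5) = (8² + 0)*((⅓)*(-5)) = (64 + 0)*(-5/3) = 64*(-5/3) = -320/3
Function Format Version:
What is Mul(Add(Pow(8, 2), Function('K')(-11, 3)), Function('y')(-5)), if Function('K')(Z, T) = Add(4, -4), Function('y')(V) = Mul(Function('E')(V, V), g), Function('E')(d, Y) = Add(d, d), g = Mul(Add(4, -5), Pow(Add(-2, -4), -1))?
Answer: Rational(-320, 3) ≈ -106.67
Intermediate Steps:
g = Rational(1, 6) (g = Mul(-1, Pow(-6, -1)) = Mul(-1, Rational(-1, 6)) = Rational(1, 6) ≈ 0.16667)
Function('E')(d, Y) = Mul(2, d)
Function('y')(V) = Mul(Rational(1, 3), V) (Function('y')(V) = Mul(Mul(2, V), Rational(1, 6)) = Mul(Rational(1, 3), V))
Function('K')(Z, T) = 0
Mul(Add(Pow(8, 2), Function('K')(-11, 3)), Function('y')(-5)) = Mul(Add(Pow(8, 2), 0), Mul(Rational(1, 3), -5)) = Mul(Add(64, 0), Rational(-5, 3)) = Mul(64, Rational(-5, 3)) = Rational(-320, 3)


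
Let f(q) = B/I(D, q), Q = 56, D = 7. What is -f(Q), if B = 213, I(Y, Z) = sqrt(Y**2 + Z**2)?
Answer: -213*sqrt(65)/455 ≈ -3.7742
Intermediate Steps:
f(q) = 213/sqrt(49 + q**2) (f(q) = 213/(sqrt(7**2 + q**2)) = 213/(sqrt(49 + q**2)) = 213/sqrt(49 + q**2))
-f(Q) = -213/sqrt(49 + 56**2) = -213/sqrt(49 + 3136) = -213/sqrt(3185) = -213*sqrt(65)/455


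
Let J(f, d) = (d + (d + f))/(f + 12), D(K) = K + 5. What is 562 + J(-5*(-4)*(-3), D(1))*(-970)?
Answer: -408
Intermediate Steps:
D(K) = 5 + K
J(f, d) = (f + 2*d)/(12 + f)
562 + J(-5*(-4)*(-3), D(1))*(-970) = 562 + ((-5*(-4)*(-3) + 2*(5 + 1))/(12 - 5*(-4)*(-3)))*(-970) = 562 + ((20*(-3) + 2*6)/(12 + 20*(-3)))*(-970) = 562 + ((-60 + 12)/(12 - 60))*(-970) = 562 + (-48/(-48))*(-970) = 562 - 1/48*(-48)*(-970) = 562 + 1*(-970) = 562 - 970 = -408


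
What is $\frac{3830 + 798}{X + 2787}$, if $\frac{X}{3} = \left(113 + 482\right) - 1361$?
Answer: $\frac{4628}{489} \approx 9.4642$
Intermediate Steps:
$X = -2298$ ($X = 3 \left(\left(113 + 482\right) - 1361\right) = 3 \left(595 - 1361\right) = 3 \left(-766\right) = -2298$)
$\frac{3830 + 798}{X + 2787} = \frac{3830 + 798}{-2298 + 2787} = \frac{4628}{489}$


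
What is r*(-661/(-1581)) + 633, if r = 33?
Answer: 340862/527 ≈ 646.80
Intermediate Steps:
r*(-661/(-1581)) + 633 = 33*(-661/(-1581)) + 633 = 33*(-661*(-1/1581)) + 633 = 33*(661/1581) + 633 = 7271/527 + 633 = 340862/527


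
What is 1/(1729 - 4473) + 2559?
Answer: 7021895/2744 ≈ 2559.0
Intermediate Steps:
1/(1729 - 4473) + 2559 = 1/(-2744) + 2559 = -1/2744 + 2559 = 7021895/2744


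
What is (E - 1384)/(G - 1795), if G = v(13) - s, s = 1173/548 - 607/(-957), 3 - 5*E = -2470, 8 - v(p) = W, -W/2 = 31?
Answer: 2332166892/4530536485 ≈ 0.51477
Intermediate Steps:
W = -62 (W = -2*31 = -62)
v(p) = 70 (v(p) = 8 - 1*(-62) = 8 + 62 = 70)
E = 2473/5 (E = 3/5 - 1/5*(-2470) = 3/5 + 494 = 2473/5 ≈ 494.60)
s = 1455197/524436 (s = 1173*(1/548) - 607*(-1/957) = 1173/548 + 607/957 = 1455197/524436 ≈ 2.7748)
G = 35255323/524436 (G = 70 - 1*1455197/524436 = 70 - 1455197/524436 = 35255323/524436 ≈ 67.225)
(E - 1384)/(G - 1795) = (2473/5 - 1384)/(35255323/524436 - 1795) = -4447/(5*(-906107297/524436)) = -4447/5*(-524436/906107297) = 2332166892/4530536485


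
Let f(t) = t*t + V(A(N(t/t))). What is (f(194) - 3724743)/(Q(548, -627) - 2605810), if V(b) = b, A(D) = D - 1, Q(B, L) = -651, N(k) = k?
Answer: 3687107/2606461 ≈ 1.4146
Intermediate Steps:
A(D) = -1 + D
f(t) = t² (f(t) = t*t + (-1 + t/t) = t² + (-1 + 1) = t² + 0 = t²)
(f(194) - 3724743)/(Q(548, -627) - 2605810) = (194² - 3724743)/(-651 - 2605810) = (37636 - 3724743)/(-2606461) = -3687107*(-1/2606461) = 3687107/2606461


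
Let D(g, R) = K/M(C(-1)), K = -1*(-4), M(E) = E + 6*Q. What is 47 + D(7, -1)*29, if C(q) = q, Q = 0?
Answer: -69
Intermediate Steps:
M(E) = E (M(E) = E + 6*0 = E + 0 = E)
K = 4
D(g, R) = -4 (D(g, R) = 4/(-1) = 4*(-1) = -4)
47 + D(7, -1)*29 = 47 - 4*29 = 47 - 116 = -69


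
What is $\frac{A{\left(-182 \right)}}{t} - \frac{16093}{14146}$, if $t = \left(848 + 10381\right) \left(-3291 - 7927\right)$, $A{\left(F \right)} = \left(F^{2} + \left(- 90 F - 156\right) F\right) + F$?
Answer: $- \frac{90267355325}{80996730846} \approx -1.1145$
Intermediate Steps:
$A{\left(F \right)} = F + F^{2} + F \left(-156 - 90 F\right)$ ($A{\left(F \right)} = \left(F^{2} + \left(-156 - 90 F\right) F\right) + F = \left(F^{2} + F \left(-156 - 90 F\right)\right) + F = F + F^{2} + F \left(-156 - 90 F\right)$)
$t = -125966922$ ($t = 11229 \left(-11218\right) = -125966922$)
$\frac{A{\left(-182 \right)}}{t} - \frac{16093}{14146} = \frac{\left(-1\right) \left(-182\right) \left(155 + 89 \left(-182\right)\right)}{-125966922} - \frac{16093}{14146} = \left(-1\right) \left(-182\right) \left(155 - 16198\right) \left(- \frac{1}{125966922}\right) - \frac{1463}{1286} = \left(-1\right) \left(-182\right) \left(-16043\right) \left(- \frac{1}{125966922}\right) - \frac{1463}{1286} = \left(-2919826\right) \left(- \frac{1}{125966922}\right) - \frac{1463}{1286} = \frac{1459913}{62983461} - \frac{1463}{1286} = - \frac{90267355325}{80996730846}$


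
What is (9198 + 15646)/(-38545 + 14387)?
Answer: -12422/12079 ≈ -1.0284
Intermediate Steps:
(9198 + 15646)/(-38545 + 14387) = 24844/(-24158) = 24844*(-1/24158) = -12422/12079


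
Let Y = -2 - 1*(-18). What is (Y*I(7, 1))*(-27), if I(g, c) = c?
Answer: -432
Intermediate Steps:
Y = 16 (Y = -2 + 18 = 16)
(Y*I(7, 1))*(-27) = (16*1)*(-27) = 16*(-27) = -432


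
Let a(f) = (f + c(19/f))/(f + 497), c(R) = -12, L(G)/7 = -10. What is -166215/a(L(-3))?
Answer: 70973805/82 ≈ 8.6553e+5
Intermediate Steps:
L(G) = -70 (L(G) = 7*(-10) = -70)
a(f) = (-12 + f)/(497 + f) (a(f) = (f - 12)/(f + 497) = (-12 + f)/(497 + f))
-166215/a(L(-3)) = -166215*(497 - 70)/(-12 - 70) = -166215/(-82/427) = -166215*(-427/82) = 70973805/82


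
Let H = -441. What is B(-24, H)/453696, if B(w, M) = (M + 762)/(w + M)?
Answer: -107/70322880 ≈ -1.5216e-6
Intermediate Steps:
B(w, M) = (762 + M)/(M + w)
B(-24, H)/453696 = ((762 - 441)/(-441 - 24))/453696 = (321/(-465))*(1/453696) = -1/465*321*(1/453696) = -107/155*1/453696 = -107/70322880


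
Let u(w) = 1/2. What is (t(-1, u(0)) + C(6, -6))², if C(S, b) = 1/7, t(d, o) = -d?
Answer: 64/49 ≈ 1.3061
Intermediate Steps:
u(w) = ½
C(S, b) = ⅐
(t(-1, u(0)) + C(6, -6))² = (-1*(-1) + ⅐)² = (1 + ⅐)² = (8/7)² = 64/49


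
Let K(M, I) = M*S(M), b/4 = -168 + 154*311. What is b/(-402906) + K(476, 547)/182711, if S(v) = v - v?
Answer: -13636/28779 ≈ -0.47382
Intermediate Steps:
S(v) = 0
b = 190904 (b = 4*(-168 + 154*311) = 4*(-168 + 47894) = 4*47726 = 190904)
K(M, I) = 0 (K(M, I) = M*0 = 0)
b/(-402906) + K(476, 547)/182711 = 190904/(-402906) + 0/182711 = 190904*(-1/402906) + 0*(1/182711) = -13636/28779 + 0 = -13636/28779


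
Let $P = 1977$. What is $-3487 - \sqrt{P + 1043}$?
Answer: $-3487 - 2 \sqrt{755} \approx -3542.0$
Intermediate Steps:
$-3487 - \sqrt{P + 1043} = -3487 - \sqrt{1977 + 1043} = -3487 - \sqrt{3020} = -3487 - 2 \sqrt{755}$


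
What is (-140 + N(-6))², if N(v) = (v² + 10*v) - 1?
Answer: 27225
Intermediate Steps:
N(v) = -1 + v² + 10*v
(-140 + N(-6))² = (-140 + (-1 + (-6)² + 10*(-6)))² = (-140 + (-1 + 36 - 60))² = (-140 - 25)² = (-165)² = 27225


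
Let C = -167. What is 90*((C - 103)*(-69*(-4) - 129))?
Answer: -3572100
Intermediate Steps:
90*((C - 103)*(-69*(-4) - 129)) = 90*((-167 - 103)*(-69*(-4) - 129)) = 90*(-270*(276 - 129)) = 90*(-270*147) = 90*(-39690) = -3572100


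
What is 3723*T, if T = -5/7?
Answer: -18615/7 ≈ -2659.3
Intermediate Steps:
T = -5/7 (T = -5*1/7 = -5/7 ≈ -0.71429)
3723*T = 3723*(-5/7) = -18615/7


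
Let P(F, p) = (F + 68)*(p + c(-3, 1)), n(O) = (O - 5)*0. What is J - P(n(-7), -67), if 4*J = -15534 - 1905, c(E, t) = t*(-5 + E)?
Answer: 2961/4 ≈ 740.25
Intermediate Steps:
n(O) = 0 (n(O) = (-5 + O)*0 = 0)
P(F, p) = (-8 + p)*(68 + F) (P(F, p) = (F + 68)*(p + 1*(-5 - 3)) = (68 + F)*(p + 1*(-8)) = (68 + F)*(p - 8) = (68 + F)*(-8 + p) = (-8 + p)*(68 + F))
J = -17439/4 (J = (-15534 - 1905)/4 = (¼)*(-17439) = -17439/4 ≈ -4359.8)
J - P(n(-7), -67) = -17439/4 - (-544 - 8*0 + 68*(-67) + 0*(-67)) = -17439/4 - (-544 + 0 - 4556 + 0) = -17439/4 - 1*(-5100) = -17439/4 + 5100 = 2961/4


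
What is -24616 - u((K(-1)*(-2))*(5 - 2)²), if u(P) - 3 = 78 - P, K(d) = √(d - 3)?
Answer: -24697 - 36*I ≈ -24697.0 - 36.0*I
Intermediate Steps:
K(d) = √(-3 + d)
u(P) = 81 - P (u(P) = 3 + (78 - P) = 81 - P)
-24616 - u((K(-1)*(-2))*(5 - 2)²) = -24616 - (81 - √(-3 - 1)*(-2)*(5 - 2)²) = -24616 - (81 - √(-4)*(-2)*3²) = -24616 - (81 - (2*I)*(-2)*9) = -24616 - (81 - (-4*I)*9) = -24616 - (81 - (-36)*I) = -24616 - (81 + 36*I) = -24616 + (-81 - 36*I) = -24697 - 36*I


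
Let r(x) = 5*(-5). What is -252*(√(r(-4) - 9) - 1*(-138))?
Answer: -34776 - 252*I*√34 ≈ -34776.0 - 1469.4*I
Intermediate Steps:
r(x) = -25
-252*(√(r(-4) - 9) - 1*(-138)) = -252*(√(-25 - 9) - 1*(-138)) = -252*(√(-34) + 138) = -252*(I*√34 + 138) = -252*(138 + I*√34) = -34776 - 252*I*√34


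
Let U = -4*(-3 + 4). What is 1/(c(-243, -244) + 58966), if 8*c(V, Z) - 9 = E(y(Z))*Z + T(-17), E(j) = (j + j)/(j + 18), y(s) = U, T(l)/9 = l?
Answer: 7/412758 ≈ 1.6959e-5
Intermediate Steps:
T(l) = 9*l
U = -4 (U = -4*1 = -4)
y(s) = -4
E(j) = 2*j/(18 + j) (E(j) = (2*j)/(18 + j) = 2*j/(18 + j))
c(V, Z) = -18 - Z/14 (c(V, Z) = 9/8 + ((2*(-4)/(18 - 4))*Z + 9*(-17))/8 = 9/8 + ((2*(-4)/14)*Z - 153)/8 = 9/8 + ((2*(-4)*(1/14))*Z - 153)/8 = 9/8 + (-4*Z/7 - 153)/8 = 9/8 + (-153 - 4*Z/7)/8 = 9/8 + (-153/8 - Z/14) = -18 - Z/14)
1/(c(-243, -244) + 58966) = 1/((-18 - 1/14*(-244)) + 58966) = 1/((-18 + 122/7) + 58966) = 1/(-4/7 + 58966) = 1/(412758/7) = 7/412758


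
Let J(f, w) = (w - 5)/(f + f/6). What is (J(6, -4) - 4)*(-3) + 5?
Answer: 146/7 ≈ 20.857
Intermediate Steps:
J(f, w) = 6*(-5 + w)/(7*f) (J(f, w) = (-5 + w)/(f + f*(1/6)) = (-5 + w)/(f + f/6) = (-5 + w)/((7*f/6)) = (-5 + w)*(6/(7*f)) = 6*(-5 + w)/(7*f))
(J(6, -4) - 4)*(-3) + 5 = ((6/7)*(-5 - 4)/6 - 4)*(-3) + 5 = ((6/7)*(1/6)*(-9) - 4)*(-3) + 5 = (-9/7 - 4)*(-3) + 5 = -37/7*(-3) + 5 = 111/7 + 5 = 146/7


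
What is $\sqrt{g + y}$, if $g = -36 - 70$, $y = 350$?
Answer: $2 \sqrt{61} \approx 15.62$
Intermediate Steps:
$g = -106$ ($g = -36 - 70 = -106$)
$\sqrt{g + y} = \sqrt{-106 + 350} = \sqrt{244} = 2 \sqrt{61}$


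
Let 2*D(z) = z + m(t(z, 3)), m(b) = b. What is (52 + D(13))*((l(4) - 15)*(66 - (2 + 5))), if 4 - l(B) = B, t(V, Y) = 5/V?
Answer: -675255/13 ≈ -51943.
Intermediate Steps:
l(B) = 4 - B
D(z) = z/2 + 5/(2*z) (D(z) = (z + 5/z)/2 = z/2 + 5/(2*z))
(52 + D(13))*((l(4) - 15)*(66 - (2 + 5))) = (52 + (½)*(5 + 13²)/13)*(((4 - 1*4) - 15)*(66 - (2 + 5))) = (52 + (½)*(1/13)*(5 + 169))*(((4 - 4) - 15)*(66 - 1*7)) = (52 + (½)*(1/13)*174)*((0 - 15)*(66 - 7)) = (52 + 87/13)*(-15*59) = (763/13)*(-885) = -675255/13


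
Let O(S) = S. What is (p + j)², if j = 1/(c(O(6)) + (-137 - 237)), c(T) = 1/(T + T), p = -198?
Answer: 789322079844/20133169 ≈ 39205.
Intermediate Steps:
c(T) = 1/(2*T)
j = -12/4487 (j = 1/((½)/6 + (-137 - 237)) = 1/((½)*(⅙) - 374) = 1/(1/12 - 374) = 1/(-4487/12) = -12/4487 ≈ -0.0026744)
(p + j)² = (-198 - 12/4487)² = (-888438/4487)² = 789322079844/20133169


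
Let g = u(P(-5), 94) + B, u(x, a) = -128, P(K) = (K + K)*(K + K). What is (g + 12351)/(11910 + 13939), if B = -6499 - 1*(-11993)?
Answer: 17717/25849 ≈ 0.68540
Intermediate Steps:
P(K) = 4*K² (P(K) = (2*K)*(2*K) = 4*K²)
B = 5494 (B = -6499 + 11993 = 5494)
g = 5366 (g = -128 + 5494 = 5366)
(g + 12351)/(11910 + 13939) = (5366 + 12351)/(11910 + 13939) = 17717/25849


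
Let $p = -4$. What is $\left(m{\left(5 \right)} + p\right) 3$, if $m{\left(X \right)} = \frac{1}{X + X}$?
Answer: $- \frac{117}{10} \approx -11.7$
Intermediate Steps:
$m{\left(X \right)} = \frac{1}{2 X}$
$\left(m{\left(5 \right)} + p\right) 3 = \left(\frac{1}{2 \cdot 5} - 4\right) 3 = \left(\frac{1}{2} \cdot \frac{1}{5} - 4\right) 3 = \left(\frac{1}{10} - 4\right) 3 = \left(- \frac{39}{10}\right) 3 = - \frac{117}{10}$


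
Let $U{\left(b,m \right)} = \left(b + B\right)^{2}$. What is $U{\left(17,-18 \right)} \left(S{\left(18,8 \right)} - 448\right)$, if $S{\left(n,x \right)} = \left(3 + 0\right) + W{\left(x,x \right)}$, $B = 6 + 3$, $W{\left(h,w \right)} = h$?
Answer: $-295412$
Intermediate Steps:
$B = 9$
$S{\left(n,x \right)} = 3 + x$ ($S{\left(n,x \right)} = \left(3 + 0\right) + x = 3 + x$)
$U{\left(b,m \right)} = \left(9 + b\right)^{2}$ ($U{\left(b,m \right)} = \left(b + 9\right)^{2} = \left(9 + b\right)^{2}$)
$U{\left(17,-18 \right)} \left(S{\left(18,8 \right)} - 448\right) = \left(9 + 17\right)^{2} \left(\left(3 + 8\right) - 448\right) = 26^{2} \left(11 - 448\right) = 676 \left(-437\right) = -295412$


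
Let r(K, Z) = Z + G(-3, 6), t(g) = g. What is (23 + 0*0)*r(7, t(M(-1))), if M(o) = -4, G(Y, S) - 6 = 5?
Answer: 161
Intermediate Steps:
G(Y, S) = 11 (G(Y, S) = 6 + 5 = 11)
r(K, Z) = 11 + Z (r(K, Z) = Z + 11 = 11 + Z)
(23 + 0*0)*r(7, t(M(-1))) = (23 + 0*0)*(11 - 4) = (23 + 0)*7 = 23*7 = 161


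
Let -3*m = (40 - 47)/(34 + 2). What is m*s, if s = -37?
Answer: -259/108 ≈ -2.3981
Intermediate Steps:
m = 7/108 (m = -(40 - 47)/(3*(34 + 2)) = -(-7)/(3*36) = -⅓*(-7/36) = 7/108 ≈ 0.064815)
m*s = (7/108)*(-37) = -259/108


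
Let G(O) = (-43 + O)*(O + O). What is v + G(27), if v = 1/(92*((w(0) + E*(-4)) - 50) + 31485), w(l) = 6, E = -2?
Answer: -24341471/28173 ≈ -864.00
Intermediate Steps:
G(O) = 2*O*(-43 + O) (G(O) = (-43 + O)*(2*O) = 2*O*(-43 + O))
v = 1/28173 (v = 1/(92*((6 - 2*(-4)) - 50) + 31485) = 1/(92*((6 + 8) - 50) + 31485) = 1/(92*(14 - 50) + 31485) = 1/(92*(-36) + 31485) = 1/(-3312 + 31485) = 1/28173 ≈ 3.5495e-5)
v + G(27) = 1/28173 + 2*27*(-43 + 27) = 1/28173 + 2*27*(-16) = 1/28173 - 864 = -24341471/28173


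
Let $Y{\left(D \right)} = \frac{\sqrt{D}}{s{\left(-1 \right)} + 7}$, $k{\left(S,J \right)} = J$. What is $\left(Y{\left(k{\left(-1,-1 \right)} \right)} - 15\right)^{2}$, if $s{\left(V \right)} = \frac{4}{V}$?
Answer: $\frac{\left(45 - i\right)^{2}}{9} \approx 224.89 - 10.0 i$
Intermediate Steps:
$Y{\left(D \right)} = \frac{\sqrt{D}}{3}$ ($Y{\left(D \right)} = \frac{\sqrt{D}}{\frac{4}{-1} + 7} = \frac{\sqrt{D}}{4 \left(-1\right) + 7} = \frac{\sqrt{D}}{-4 + 7} = \frac{\sqrt{D}}{3}$)
$\left(Y{\left(k{\left(-1,-1 \right)} \right)} - 15\right)^{2} = \left(\frac{\sqrt{-1}}{3} - 15\right)^{2} = \left(\frac{i}{3} - 15\right)^{2} = \left(-15 + \frac{i}{3}\right)^{2}$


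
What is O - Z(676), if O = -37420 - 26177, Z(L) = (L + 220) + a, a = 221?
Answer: -64714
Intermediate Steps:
Z(L) = 441 + L (Z(L) = (L + 220) + 221 = (220 + L) + 221 = 441 + L)
O = -63597
O - Z(676) = -63597 - (441 + 676) = -63597 - 1*1117 = -63597 - 1117 = -64714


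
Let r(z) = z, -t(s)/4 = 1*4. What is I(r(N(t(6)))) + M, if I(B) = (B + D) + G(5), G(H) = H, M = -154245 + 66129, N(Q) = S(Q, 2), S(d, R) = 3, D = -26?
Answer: -88134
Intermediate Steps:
t(s) = -16 (t(s) = -4*4 = -16)
N(Q) = 3
M = -88116
I(B) = -21 + B (I(B) = (B - 26) + 5 = (-26 + B) + 5 = -21 + B)
I(r(N(t(6)))) + M = (-21 + 3) - 88116 = -18 - 88116 = -88134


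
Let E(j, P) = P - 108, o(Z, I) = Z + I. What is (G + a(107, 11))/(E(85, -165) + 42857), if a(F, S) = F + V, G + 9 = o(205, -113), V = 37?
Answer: 227/42584 ≈ 0.0053306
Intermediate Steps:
o(Z, I) = I + Z
E(j, P) = -108 + P
G = 83 (G = -9 + (-113 + 205) = -9 + 92 = 83)
a(F, S) = 37 + F (a(F, S) = F + 37 = 37 + F)
(G + a(107, 11))/(E(85, -165) + 42857) = (83 + (37 + 107))/((-108 - 165) + 42857) = (83 + 144)/(-273 + 42857) = 227/42584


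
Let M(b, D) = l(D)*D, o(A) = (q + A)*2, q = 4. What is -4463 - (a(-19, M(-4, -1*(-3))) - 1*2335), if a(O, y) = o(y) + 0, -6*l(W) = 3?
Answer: -2133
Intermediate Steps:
l(W) = -1/2 (l(W) = -1/6*3 = -1/2)
o(A) = 8 + 2*A (o(A) = (4 + A)*2 = 8 + 2*A)
M(b, D) = -D/2
a(O, y) = 8 + 2*y (a(O, y) = (8 + 2*y) + 0 = 8 + 2*y)
-4463 - (a(-19, M(-4, -1*(-3))) - 1*2335) = -4463 - ((8 + 2*(-(-1)*(-3)/2)) - 1*2335) = -4463 - ((8 + 2*(-1/2*3)) - 2335) = -4463 - ((8 + 2*(-3/2)) - 2335) = -4463 - ((8 - 3) - 2335) = -4463 - (5 - 2335) = -4463 - 1*(-2330) = -4463 + 2330 = -2133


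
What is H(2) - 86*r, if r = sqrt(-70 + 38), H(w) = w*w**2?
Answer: 8 - 344*I*sqrt(2) ≈ 8.0 - 486.49*I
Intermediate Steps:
H(w) = w**3
r = 4*I*sqrt(2) (r = sqrt(-32) = 4*I*sqrt(2) ≈ 5.6569*I)
H(2) - 86*r = 2**3 - 344*I*sqrt(2) = 8 - 344*I*sqrt(2)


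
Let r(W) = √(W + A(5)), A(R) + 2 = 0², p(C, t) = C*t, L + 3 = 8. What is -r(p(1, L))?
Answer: -√3 ≈ -1.7320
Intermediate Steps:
L = 5 (L = -3 + 8 = 5)
A(R) = -2 (A(R) = -2 + 0² = -2 + 0 = -2)
r(W) = √(-2 + W) (r(W) = √(W - 2) = √(-2 + W))
-r(p(1, L)) = -√(-2 + 1*5) = -√(-2 + 5) = -√3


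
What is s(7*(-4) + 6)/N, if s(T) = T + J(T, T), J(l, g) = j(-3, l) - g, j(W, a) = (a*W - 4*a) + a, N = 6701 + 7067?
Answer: 33/3442 ≈ 0.0095875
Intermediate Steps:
N = 13768
j(W, a) = -3*a + W*a (j(W, a) = (W*a - 4*a) + a = (-4*a + W*a) + a = -3*a + W*a)
J(l, g) = -g - 6*l (J(l, g) = l*(-3 - 3) - g = l*(-6) - g = -6*l - g = -g - 6*l)
s(T) = -6*T (s(T) = T + (-T - 6*T) = T - 7*T = -6*T)
s(7*(-4) + 6)/N = -6*(7*(-4) + 6)/13768 = -6*(-28 + 6)*(1/13768) = -6*(-22)*(1/13768) = 132*(1/13768) = 33/3442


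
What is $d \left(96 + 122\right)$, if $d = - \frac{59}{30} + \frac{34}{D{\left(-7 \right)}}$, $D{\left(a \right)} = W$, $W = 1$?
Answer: $\frac{104749}{15} \approx 6983.3$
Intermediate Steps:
$D{\left(a \right)} = 1$
$d = \frac{961}{30}$ ($d = - \frac{59}{30} + \frac{34}{1} = \left(-59\right) \frac{1}{30} + 34 \cdot 1 = - \frac{59}{30} + 34 = \frac{961}{30} \approx 32.033$)
$d \left(96 + 122\right) = \frac{961 \left(96 + 122\right)}{30} = \frac{961}{30} \cdot 218 = \frac{104749}{15}$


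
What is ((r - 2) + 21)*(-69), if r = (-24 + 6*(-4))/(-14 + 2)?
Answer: -1587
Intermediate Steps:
r = 4 (r = (-24 - 24)/(-12) = -48*(-1/12) = 4)
((r - 2) + 21)*(-69) = ((4 - 2) + 21)*(-69) = (2 + 21)*(-69) = 23*(-69) = -1587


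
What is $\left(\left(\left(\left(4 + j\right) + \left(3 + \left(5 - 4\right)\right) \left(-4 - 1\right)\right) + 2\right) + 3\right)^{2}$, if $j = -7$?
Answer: $324$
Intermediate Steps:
$\left(\left(\left(\left(4 + j\right) + \left(3 + \left(5 - 4\right)\right) \left(-4 - 1\right)\right) + 2\right) + 3\right)^{2} = \left(\left(\left(\left(4 - 7\right) + \left(3 + \left(5 - 4\right)\right) \left(-4 - 1\right)\right) + 2\right) + 3\right)^{2} = \left(\left(\left(-3 + \left(3 + 1\right) \left(-5\right)\right) + 2\right) + 3\right)^{2} = \left(\left(\left(-3 + 4 \left(-5\right)\right) + 2\right) + 3\right)^{2} = \left(\left(\left(-3 - 20\right) + 2\right) + 3\right)^{2} = \left(\left(-23 + 2\right) + 3\right)^{2} = \left(-21 + 3\right)^{2} = \left(-18\right)^{2} = 324$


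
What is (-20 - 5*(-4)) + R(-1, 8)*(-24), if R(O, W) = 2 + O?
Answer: -24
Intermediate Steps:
(-20 - 5*(-4)) + R(-1, 8)*(-24) = (-20 - 5*(-4)) + (2 - 1)*(-24) = (-20 + 20) + 1*(-24) = 0 - 24 = -24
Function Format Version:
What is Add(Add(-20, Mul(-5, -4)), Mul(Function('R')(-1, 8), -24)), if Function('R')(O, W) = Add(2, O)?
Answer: -24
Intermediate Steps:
Add(Add(-20, Mul(-5, -4)), Mul(Function('R')(-1, 8), -24)) = Add(Add(-20, Mul(-5, -4)), Mul(Add(2, -1), -24)) = Add(Add(-20, 20), Mul(1, -24)) = Add(0, -24) = -24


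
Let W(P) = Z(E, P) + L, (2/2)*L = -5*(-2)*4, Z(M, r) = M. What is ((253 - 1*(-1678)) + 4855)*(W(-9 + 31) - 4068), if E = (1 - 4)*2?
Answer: -27374724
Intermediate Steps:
E = -6 (E = -3*2 = -6)
L = 40 (L = -5*(-2)*4 = 10*4 = 40)
W(P) = 34 (W(P) = -6 + 40 = 34)
((253 - 1*(-1678)) + 4855)*(W(-9 + 31) - 4068) = ((253 - 1*(-1678)) + 4855)*(34 - 4068) = ((253 + 1678) + 4855)*(-4034) = (1931 + 4855)*(-4034) = 6786*(-4034) = -27374724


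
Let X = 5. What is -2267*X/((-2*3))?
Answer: 11335/6 ≈ 1889.2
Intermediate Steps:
-2267*X/((-2*3)) = -11335/((-2*3)) = -11335/(-6) = -11335*(-1)/6 = -2267*(-⅚) = 11335/6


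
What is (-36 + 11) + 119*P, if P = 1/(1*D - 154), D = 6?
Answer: -3819/148 ≈ -25.804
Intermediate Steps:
P = -1/148 (P = 1/(1*6 - 154) = 1/(6 - 154) = 1/(-148) = -1/148 ≈ -0.0067568)
(-36 + 11) + 119*P = (-36 + 11) + 119*(-1/148) = -25 - 119/148 = -3819/148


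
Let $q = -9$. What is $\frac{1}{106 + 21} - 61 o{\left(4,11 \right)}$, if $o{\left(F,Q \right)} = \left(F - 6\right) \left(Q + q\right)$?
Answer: $\frac{30989}{127} \approx 244.01$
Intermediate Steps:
$o{\left(F,Q \right)} = \left(-9 + Q\right) \left(-6 + F\right)$ ($o{\left(F,Q \right)} = \left(F - 6\right) \left(Q - 9\right) = \left(-6 + F\right) \left(-9 + Q\right) = \left(-9 + Q\right) \left(-6 + F\right)$)
$\frac{1}{106 + 21} - 61 o{\left(4,11 \right)} = \frac{1}{106 + 21} - 61 \left(54 - 36 - 66 + 4 \cdot 11\right) = \frac{1}{127} - 61 \left(54 - 36 - 66 + 44\right) = \frac{1}{127} - -244 = \frac{1}{127} + 244 = \frac{30989}{127}$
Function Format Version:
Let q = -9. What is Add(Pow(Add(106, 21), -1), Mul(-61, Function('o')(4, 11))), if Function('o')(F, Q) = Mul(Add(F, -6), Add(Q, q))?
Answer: Rational(30989, 127) ≈ 244.01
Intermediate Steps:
Function('o')(F, Q) = Mul(Add(-9, Q), Add(-6, F)) (Function('o')(F, Q) = Mul(Add(F, -6), Add(Q, -9)) = Mul(Add(-6, F), Add(-9, Q)) = Mul(Add(-9, Q), Add(-6, F)))
Add(Pow(Add(106, 21), -1), Mul(-61, Function('o')(4, 11))) = Add(Pow(Add(106, 21), -1), Mul(-61, Add(54, Mul(-9, 4), Mul(-6, 11), Mul(4, 11)))) = Add(Pow(127, -1), Mul(-61, Add(54, -36, -66, 44))) = Add(Rational(1, 127), Mul(-61, -4)) = Add(Rational(1, 127), 244) = Rational(30989, 127)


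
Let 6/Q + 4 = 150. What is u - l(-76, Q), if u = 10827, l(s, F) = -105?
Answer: 10932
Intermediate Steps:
Q = 3/73 (Q = 6/(-4 + 150) = 6/146 = 6*(1/146) = 3/73 ≈ 0.041096)
u - l(-76, Q) = 10827 - 1*(-105) = 10827 + 105 = 10932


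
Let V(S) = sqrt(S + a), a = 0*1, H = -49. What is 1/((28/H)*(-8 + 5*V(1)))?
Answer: 7/12 ≈ 0.58333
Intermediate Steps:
a = 0
V(S) = sqrt(S) (V(S) = sqrt(S + 0) = sqrt(S))
1/((28/H)*(-8 + 5*V(1))) = 1/((28/(-49))*(-8 + 5*sqrt(1))) = 1/((28*(-1/49))*(-8 + 5*1)) = 1/(-4*(-8 + 5)/7) = 1/(-4/7*(-3)) = 1/(12/7) = 7/12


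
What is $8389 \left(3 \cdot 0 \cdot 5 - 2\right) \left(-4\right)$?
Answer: $67112$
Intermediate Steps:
$8389 \left(3 \cdot 0 \cdot 5 - 2\right) \left(-4\right) = 8389 \left(0 \cdot 5 - 2\right) \left(-4\right) = 8389 \left(0 - 2\right) \left(-4\right) = 8389 \left(\left(-2\right) \left(-4\right)\right) = 8389 \cdot 8 = 67112$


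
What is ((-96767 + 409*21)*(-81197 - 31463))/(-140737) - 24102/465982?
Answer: -2314565389660267/32790454367 ≈ -70587.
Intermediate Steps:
((-96767 + 409*21)*(-81197 - 31463))/(-140737) - 24102/465982 = ((-96767 + 8589)*(-112660))*(-1/140737) - 24102*1/465982 = -88178*(-112660)*(-1/140737) - 12051/232991 = 9934133480*(-1/140737) - 12051/232991 = -9934133480/140737 - 12051/232991 = -2314565389660267/32790454367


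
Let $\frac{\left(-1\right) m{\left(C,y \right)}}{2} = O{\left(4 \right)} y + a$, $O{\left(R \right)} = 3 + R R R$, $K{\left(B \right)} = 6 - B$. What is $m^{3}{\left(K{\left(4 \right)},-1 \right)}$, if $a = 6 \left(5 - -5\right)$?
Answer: $2744$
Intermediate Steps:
$O{\left(R \right)} = 3 + R^{3}$ ($O{\left(R \right)} = 3 + R R^{2} = 3 + R^{3}$)
$a = 60$ ($a = 6 \left(5 + 5\right) = 6 \cdot 10 = 60$)
$m{\left(C,y \right)} = -120 - 134 y$ ($m{\left(C,y \right)} = - 2 \left(\left(3 + 4^{3}\right) y + 60\right) = - 2 \left(\left(3 + 64\right) y + 60\right) = - 2 \left(67 y + 60\right) = - 2 \left(60 + 67 y\right) = -120 - 134 y$)
$m^{3}{\left(K{\left(4 \right)},-1 \right)} = \left(-120 - -134\right)^{3} = \left(-120 + 134\right)^{3} = 14^{3} = 2744$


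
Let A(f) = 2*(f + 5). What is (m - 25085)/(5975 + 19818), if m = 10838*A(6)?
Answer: 213351/25793 ≈ 8.2717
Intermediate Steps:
A(f) = 10 + 2*f (A(f) = 2*(5 + f) = 10 + 2*f)
m = 238436 (m = 10838*(10 + 2*6) = 10838*(10 + 12) = 10838*22 = 238436)
(m - 25085)/(5975 + 19818) = (238436 - 25085)/(5975 + 19818) = 213351/25793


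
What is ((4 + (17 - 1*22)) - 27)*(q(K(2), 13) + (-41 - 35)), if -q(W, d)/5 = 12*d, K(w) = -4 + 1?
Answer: 23968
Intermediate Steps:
K(w) = -3
q(W, d) = -60*d
((4 + (17 - 1*22)) - 27)*(q(K(2), 13) + (-41 - 35)) = ((4 + (17 - 1*22)) - 27)*(-60*13 + (-41 - 35)) = ((4 + (17 - 22)) - 27)*(-780 - 76) = ((4 - 5) - 27)*(-856) = (-1 - 27)*(-856) = -28*(-856) = 23968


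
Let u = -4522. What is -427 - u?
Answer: 4095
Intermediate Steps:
-427 - u = -427 - 1*(-4522) = -427 + 4522 = 4095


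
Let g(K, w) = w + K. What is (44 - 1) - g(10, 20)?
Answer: 13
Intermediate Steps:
g(K, w) = K + w
(44 - 1) - g(10, 20) = (44 - 1) - (10 + 20) = 43 - 1*30 = 43 - 30 = 13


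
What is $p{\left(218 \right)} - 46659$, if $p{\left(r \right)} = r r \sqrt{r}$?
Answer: $-46659 + 47524 \sqrt{218} \approx 6.5502 \cdot 10^{5}$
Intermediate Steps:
$p{\left(r \right)} = r^{\frac{5}{2}}$ ($p{\left(r \right)} = r^{2} \sqrt{r} = r^{\frac{5}{2}}$)
$p{\left(218 \right)} - 46659 = 218^{\frac{5}{2}} - 46659 = 47524 \sqrt{218} - 46659 = -46659 + 47524 \sqrt{218}$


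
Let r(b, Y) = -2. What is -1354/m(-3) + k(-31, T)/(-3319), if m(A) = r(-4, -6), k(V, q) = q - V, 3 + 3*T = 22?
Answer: 6740777/9957 ≈ 676.99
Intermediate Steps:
T = 19/3 (T = -1 + (⅓)*22 = -1 + 22/3 = 19/3 ≈ 6.3333)
m(A) = -2
-1354/m(-3) + k(-31, T)/(-3319) = -1354/(-2) + (19/3 - 1*(-31))/(-3319) = -1354*(-½) + (19/3 + 31)*(-1/3319) = 677 + (112/3)*(-1/3319) = 677 - 112/9957 = 6740777/9957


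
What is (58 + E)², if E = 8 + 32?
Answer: 9604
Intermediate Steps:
E = 40
(58 + E)² = (58 + 40)² = 98² = 9604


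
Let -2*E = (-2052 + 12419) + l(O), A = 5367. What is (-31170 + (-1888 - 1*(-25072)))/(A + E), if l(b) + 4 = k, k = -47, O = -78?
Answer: -726/19 ≈ -38.211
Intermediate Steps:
l(b) = -51 (l(b) = -4 - 47 = -51)
E = -5158 (E = -((-2052 + 12419) - 51)/2 = -(10367 - 51)/2 = -½*10316 = -5158)
(-31170 + (-1888 - 1*(-25072)))/(A + E) = (-31170 + (-1888 - 1*(-25072)))/(5367 - 5158) = (-31170 + (-1888 + 25072))/209 = (-31170 + 23184)*(1/209) = -7986*1/209 = -726/19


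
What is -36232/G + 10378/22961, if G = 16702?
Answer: -47042114/27392473 ≈ -1.7173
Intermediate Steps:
-36232/G + 10378/22961 = -36232/16702 + 10378/22961 = -36232*1/16702 + 10378*(1/22961) = -2588/1193 + 10378/22961 = -47042114/27392473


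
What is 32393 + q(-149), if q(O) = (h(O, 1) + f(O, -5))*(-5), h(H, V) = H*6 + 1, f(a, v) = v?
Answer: 36883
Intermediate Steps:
h(H, V) = 1 + 6*H (h(H, V) = 6*H + 1 = 1 + 6*H)
q(O) = 20 - 30*O (q(O) = ((1 + 6*O) - 5)*(-5) = (-4 + 6*O)*(-5) = 20 - 30*O)
32393 + q(-149) = 32393 + (20 - 30*(-149)) = 32393 + (20 + 4470) = 32393 + 4490 = 36883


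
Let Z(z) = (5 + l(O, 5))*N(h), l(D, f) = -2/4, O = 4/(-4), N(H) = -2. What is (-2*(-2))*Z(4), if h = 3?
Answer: -36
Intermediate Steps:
O = -1 (O = 4*(-1/4) = -1)
l(D, f) = -1/2 (l(D, f) = -2*1/4 = -1/2)
Z(z) = -9 (Z(z) = (5 - 1/2)*(-2) = (9/2)*(-2) = -9)
(-2*(-2))*Z(4) = -2*(-2)*(-9) = 4*(-9) = -36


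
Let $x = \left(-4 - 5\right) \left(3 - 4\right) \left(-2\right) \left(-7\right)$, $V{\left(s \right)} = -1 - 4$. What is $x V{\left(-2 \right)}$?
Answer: $-630$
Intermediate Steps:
$V{\left(s \right)} = -5$
$x = 126$ ($x = \left(-9\right) \left(-1\right) \left(-2\right) \left(-7\right) = 9 \left(-2\right) \left(-7\right) = \left(-18\right) \left(-7\right) = 126$)
$x V{\left(-2 \right)} = 126 \left(-5\right) = -630$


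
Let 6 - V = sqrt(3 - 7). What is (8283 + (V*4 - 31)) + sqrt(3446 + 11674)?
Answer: 8276 - 8*I + 12*sqrt(105) ≈ 8399.0 - 8.0*I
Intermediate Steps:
V = 6 - 2*I (V = 6 - sqrt(3 - 7) = 6 - sqrt(-4) = 6 - 2*I ≈ 6.0 - 2.0*I)
(8283 + (V*4 - 31)) + sqrt(3446 + 11674) = (8283 + ((6 - 2*I)*4 - 31)) + sqrt(3446 + 11674) = (8283 + ((24 - 8*I) - 31)) + sqrt(15120) = (8283 + (-7 - 8*I)) + 12*sqrt(105) = (8276 - 8*I) + 12*sqrt(105) = 8276 - 8*I + 12*sqrt(105)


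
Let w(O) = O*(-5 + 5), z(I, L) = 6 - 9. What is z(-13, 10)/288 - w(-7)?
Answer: -1/96 ≈ -0.010417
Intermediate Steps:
z(I, L) = -3
w(O) = 0 (w(O) = O*0 = 0)
z(-13, 10)/288 - w(-7) = -3/288 - 1*0 = -3*1/288 + 0 = -1/96 + 0 = -1/96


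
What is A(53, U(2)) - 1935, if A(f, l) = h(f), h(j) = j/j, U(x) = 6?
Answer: -1934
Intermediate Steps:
h(j) = 1
A(f, l) = 1
A(53, U(2)) - 1935 = 1 - 1935 = -1934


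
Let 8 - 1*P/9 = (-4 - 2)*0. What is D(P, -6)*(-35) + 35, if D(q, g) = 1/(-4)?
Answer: 175/4 ≈ 43.750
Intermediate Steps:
P = 72 (P = 72 - 9*(-4 - 2)*0 = 72 - (-54)*0 = 72 - 9*0 = 72 + 0 = 72)
D(q, g) = -¼
D(P, -6)*(-35) + 35 = -¼*(-35) + 35 = 35/4 + 35 = 175/4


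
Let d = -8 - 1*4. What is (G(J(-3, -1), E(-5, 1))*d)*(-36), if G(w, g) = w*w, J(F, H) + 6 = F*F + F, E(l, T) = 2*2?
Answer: 0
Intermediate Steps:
E(l, T) = 4
J(F, H) = -6 + F + F² (J(F, H) = -6 + (F*F + F) = -6 + (F² + F) = -6 + (F + F²) = -6 + F + F²)
d = -12 (d = -8 - 4 = -12)
G(w, g) = w²
(G(J(-3, -1), E(-5, 1))*d)*(-36) = ((-6 - 3 + (-3)²)²*(-12))*(-36) = ((-6 - 3 + 9)²*(-12))*(-36) = (0²*(-12))*(-36) = (0*(-12))*(-36) = 0*(-36) = 0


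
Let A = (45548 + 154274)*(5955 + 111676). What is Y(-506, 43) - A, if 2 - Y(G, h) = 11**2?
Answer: -23505261801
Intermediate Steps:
Y(G, h) = -119 (Y(G, h) = 2 - 1*11**2 = 2 - 1*121 = 2 - 121 = -119)
A = 23505261682 (A = 199822*117631 = 23505261682)
Y(-506, 43) - A = -119 - 1*23505261682 = -119 - 23505261682 = -23505261801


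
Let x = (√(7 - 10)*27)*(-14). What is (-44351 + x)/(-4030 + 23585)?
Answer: -44351/19555 - 378*I*√3/19555 ≈ -2.268 - 0.033481*I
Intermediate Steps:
x = -378*I*√3 (x = (√(-3)*27)*(-14) = ((I*√3)*27)*(-14) = (27*I*√3)*(-14) = -378*I*√3 ≈ -654.71*I)
(-44351 + x)/(-4030 + 23585) = (-44351 - 378*I*√3)/(-4030 + 23585) = (-44351 - 378*I*√3)/19555 = (-44351 - 378*I*√3)*(1/19555) = -44351/19555 - 378*I*√3/19555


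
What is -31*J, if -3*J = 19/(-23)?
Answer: -589/69 ≈ -8.5362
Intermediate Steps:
J = 19/69 (J = -19/(3*(-23)) = -19*(-1)/(3*23) = -1/3*(-19/23) = 19/69 ≈ 0.27536)
-31*J = -31*19/69 = -589/69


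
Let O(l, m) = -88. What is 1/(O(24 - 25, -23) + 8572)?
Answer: 1/8484 ≈ 0.00011787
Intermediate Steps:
1/(O(24 - 25, -23) + 8572) = 1/(-88 + 8572) = 1/8484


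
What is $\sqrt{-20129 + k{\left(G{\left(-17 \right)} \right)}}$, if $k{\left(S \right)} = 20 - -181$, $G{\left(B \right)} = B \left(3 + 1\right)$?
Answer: $2 i \sqrt{4982} \approx 141.17 i$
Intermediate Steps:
$G{\left(B \right)} = 4 B$ ($G{\left(B \right)} = B 4 = 4 B$)
$k{\left(S \right)} = 201$ ($k{\left(S \right)} = 20 + 181 = 201$)
$\sqrt{-20129 + k{\left(G{\left(-17 \right)} \right)}} = \sqrt{-20129 + 201} = \sqrt{-19928} = 2 i \sqrt{4982}$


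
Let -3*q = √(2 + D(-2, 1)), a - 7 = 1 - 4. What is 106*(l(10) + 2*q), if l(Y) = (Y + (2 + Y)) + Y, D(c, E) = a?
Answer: 3392 - 212*√6/3 ≈ 3218.9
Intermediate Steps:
a = 4 (a = 7 + (1 - 4) = 7 - 3 = 4)
D(c, E) = 4
l(Y) = 2 + 3*Y (l(Y) = (2 + 2*Y) + Y = 2 + 3*Y)
q = -√6/3 (q = -√(2 + 4)/3 = -√6/3 ≈ -0.81650)
106*(l(10) + 2*q) = 106*((2 + 3*10) + 2*(-√6/3)) = 106*((2 + 30) - 2*√6/3) = 106*(32 - 2*√6/3) = 3392 - 212*√6/3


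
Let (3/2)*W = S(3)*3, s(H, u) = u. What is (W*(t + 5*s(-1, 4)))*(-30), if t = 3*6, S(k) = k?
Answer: -6840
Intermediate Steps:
t = 18
W = 6 (W = 2*(3*3)/3 = (⅔)*9 = 6)
(W*(t + 5*s(-1, 4)))*(-30) = (6*(18 + 5*4))*(-30) = (6*(18 + 20))*(-30) = (6*38)*(-30) = 228*(-30) = -6840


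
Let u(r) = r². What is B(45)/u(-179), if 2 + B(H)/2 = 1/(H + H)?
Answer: -1/8055 ≈ -0.00012415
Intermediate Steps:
B(H) = -4 + 1/H (B(H) = -4 + 2/(H + H) = -4 + 2/((2*H)) = -4 + 2*(1/(2*H)) = -4 + 1/H)
B(45)/u(-179) = (-4 + 1/45)/((-179)²) = (-4 + 1/45)/32041 = -179/45*1/32041 = -1/8055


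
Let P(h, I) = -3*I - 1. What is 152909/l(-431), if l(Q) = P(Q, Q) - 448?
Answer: 152909/844 ≈ 181.17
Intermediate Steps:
P(h, I) = -1 - 3*I
l(Q) = -449 - 3*Q (l(Q) = (-1 - 3*Q) - 448 = -449 - 3*Q)
152909/l(-431) = 152909/(-449 - 3*(-431)) = 152909/(-449 + 1293) = 152909/844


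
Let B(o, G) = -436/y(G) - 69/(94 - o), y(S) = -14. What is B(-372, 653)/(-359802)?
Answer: -101105/1173674124 ≈ -8.6144e-5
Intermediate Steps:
B(o, G) = 218/7 - 69/(94 - o) (B(o, G) = -436/(-14) - 69/(94 - o) = -436*(-1/14) - 69/(94 - o) = 218/7 - 69/(94 - o))
B(-372, 653)/(-359802) = ((-20009 + 218*(-372))/(7*(-94 - 372)))/(-359802) = ((⅐)*(-20009 - 81096)/(-466))*(-1/359802) = ((⅐)*(-1/466)*(-101105))*(-1/359802) = (101105/3262)*(-1/359802) = -101105/1173674124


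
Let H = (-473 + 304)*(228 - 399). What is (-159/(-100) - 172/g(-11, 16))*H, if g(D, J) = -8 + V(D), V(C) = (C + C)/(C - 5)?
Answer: 4220034273/5300 ≈ 7.9623e+5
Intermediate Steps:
V(C) = 2*C/(-5 + C) (V(C) = (2*C)/(-5 + C) = 2*C/(-5 + C))
g(D, J) = -8 + 2*D/(-5 + D)
H = 28899 (H = -169*(-171) = 28899)
(-159/(-100) - 172/g(-11, 16))*H = (-159/(-100) - 172*(-5 - 11)/(2*(20 - 3*(-11))))*28899 = (-159*(-1/100) - 172*(-8/(20 + 33)))*28899 = (159/100 - 172/(2*(-1/16)*53))*28899 = (159/100 - 172/(-53/8))*28899 = (159/100 - 172*(-8/53))*28899 = (159/100 + 1376/53)*28899 = (146027/5300)*28899 = 4220034273/5300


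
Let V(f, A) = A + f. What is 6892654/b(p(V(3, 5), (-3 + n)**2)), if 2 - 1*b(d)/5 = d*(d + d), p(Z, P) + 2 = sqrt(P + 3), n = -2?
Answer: -106836137/2565 - 27570616*sqrt(7)/2565 ≈ -70090.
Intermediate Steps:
p(Z, P) = -2 + sqrt(3 + P) (p(Z, P) = -2 + sqrt(P + 3) = -2 + sqrt(3 + P))
b(d) = 10 - 10*d**2 (b(d) = 10 - 5*d*(d + d) = 10 - 5*d*2*d = 10 - 10*d**2)
6892654/b(p(V(3, 5), (-3 + n)**2)) = 6892654/(10 - 10*(-2 + sqrt(3 + (-3 - 2)**2))**2) = 6892654/(10 - 10*(-2 + sqrt(3 + (-5)**2))**2) = 6892654/(10 - 10*(-2 + sqrt(3 + 25))**2) = 6892654/(10 - 10*(-2 + sqrt(28))**2) = 6892654/(10 - 10*(-2 + 2*sqrt(7))**2)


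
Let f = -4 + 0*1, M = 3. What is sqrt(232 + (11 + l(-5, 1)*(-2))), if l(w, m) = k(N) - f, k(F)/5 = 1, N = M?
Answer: 15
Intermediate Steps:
N = 3
k(F) = 5 (k(F) = 5*1 = 5)
f = -4 (f = -4 + 0 = -4)
l(w, m) = 9 (l(w, m) = 5 - 1*(-4) = 5 + 4 = 9)
sqrt(232 + (11 + l(-5, 1)*(-2))) = sqrt(232 + (11 + 9*(-2))) = sqrt(232 + (11 - 18)) = sqrt(232 - 7) = sqrt(225) = 15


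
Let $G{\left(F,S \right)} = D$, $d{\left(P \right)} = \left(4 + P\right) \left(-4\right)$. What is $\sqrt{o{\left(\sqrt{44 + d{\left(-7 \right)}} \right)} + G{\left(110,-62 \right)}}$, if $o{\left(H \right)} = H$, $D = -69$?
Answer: $\sqrt{-69 + 2 \sqrt{14}} \approx 7.8433 i$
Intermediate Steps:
$d{\left(P \right)} = -16 - 4 P$
$G{\left(F,S \right)} = -69$
$\sqrt{o{\left(\sqrt{44 + d{\left(-7 \right)}} \right)} + G{\left(110,-62 \right)}} = \sqrt{\sqrt{44 - -12} - 69} = \sqrt{\sqrt{44 + \left(-16 + 28\right)} - 69} = \sqrt{\sqrt{44 + 12} - 69} = \sqrt{\sqrt{56} - 69} = \sqrt{2 \sqrt{14} - 69} = \sqrt{-69 + 2 \sqrt{14}}$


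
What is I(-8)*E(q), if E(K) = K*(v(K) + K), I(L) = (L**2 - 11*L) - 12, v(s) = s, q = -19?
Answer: 101080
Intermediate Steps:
I(L) = -12 + L**2 - 11*L
E(K) = 2*K**2 (E(K) = K*(K + K) = K*(2*K) = 2*K**2)
I(-8)*E(q) = (-12 + (-8)**2 - 11*(-8))*(2*(-19)**2) = (-12 + 64 + 88)*(2*361) = 140*722 = 101080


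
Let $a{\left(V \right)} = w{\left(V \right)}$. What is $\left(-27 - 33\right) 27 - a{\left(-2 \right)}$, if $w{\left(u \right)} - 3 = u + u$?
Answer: $-1619$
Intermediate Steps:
$w{\left(u \right)} = 3 + 2 u$ ($w{\left(u \right)} = 3 + \left(u + u\right) = 3 + 2 u$)
$a{\left(V \right)} = 3 + 2 V$
$\left(-27 - 33\right) 27 - a{\left(-2 \right)} = \left(-27 - 33\right) 27 - \left(3 + 2 \left(-2\right)\right) = \left(-60\right) 27 - \left(3 - 4\right) = -1620 - -1 = -1620 + 1 = -1619$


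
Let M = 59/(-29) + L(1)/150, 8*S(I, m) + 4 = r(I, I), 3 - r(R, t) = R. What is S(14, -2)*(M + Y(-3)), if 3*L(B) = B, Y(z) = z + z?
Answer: 104821/6960 ≈ 15.060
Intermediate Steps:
r(R, t) = 3 - R
Y(z) = 2*z
L(B) = B/3
S(I, m) = -⅛ - I/8 (S(I, m) = -½ + (3 - I)/8 = -½ + (3/8 - I/8) = -⅛ - I/8)
M = -26521/13050 (M = 59/(-29) + ((⅓)*1)/150 = 59*(-1/29) + (⅓)*(1/150) = -59/29 + 1/450 = -26521/13050 ≈ -2.0323)
S(14, -2)*(M + Y(-3)) = (-⅛ - ⅛*14)*(-26521/13050 + 2*(-3)) = (-⅛ - 7/4)*(-26521/13050 - 6) = -15/8*(-104821/13050) = 104821/6960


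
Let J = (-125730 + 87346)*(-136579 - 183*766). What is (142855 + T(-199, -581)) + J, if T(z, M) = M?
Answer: 10623182962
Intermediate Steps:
J = 10623040688 (J = -38384*(-136579 - 140178) = -38384*(-276757) = 10623040688)
(142855 + T(-199, -581)) + J = (142855 - 581) + 10623040688 = 142274 + 10623040688 = 10623182962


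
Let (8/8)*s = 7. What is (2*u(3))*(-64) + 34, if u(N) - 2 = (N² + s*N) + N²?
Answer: -5214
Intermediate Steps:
s = 7
u(N) = 2 + 2*N² + 7*N (u(N) = 2 + ((N² + 7*N) + N²) = 2 + (2*N² + 7*N) = 2 + 2*N² + 7*N)
(2*u(3))*(-64) + 34 = (2*(2 + 2*3² + 7*3))*(-64) + 34 = (2*(2 + 2*9 + 21))*(-64) + 34 = (2*(2 + 18 + 21))*(-64) + 34 = (2*41)*(-64) + 34 = 82*(-64) + 34 = -5248 + 34 = -5214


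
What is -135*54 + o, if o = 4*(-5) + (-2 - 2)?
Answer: -7314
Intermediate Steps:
o = -24 (o = -20 - 4 = -24)
-135*54 + o = -135*54 - 24 = -7290 - 24 = -7314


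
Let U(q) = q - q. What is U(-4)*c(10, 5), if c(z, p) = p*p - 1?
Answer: 0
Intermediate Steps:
c(z, p) = -1 + p**2 (c(z, p) = p**2 - 1 = -1 + p**2)
U(q) = 0
U(-4)*c(10, 5) = 0*(-1 + 5**2) = 0*(-1 + 25) = 0*24 = 0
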